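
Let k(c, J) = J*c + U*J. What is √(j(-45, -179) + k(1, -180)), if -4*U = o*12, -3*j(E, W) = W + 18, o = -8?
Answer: I*√40017/3 ≈ 66.681*I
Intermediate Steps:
j(E, W) = -6 - W/3 (j(E, W) = -(W + 18)/3 = -(18 + W)/3 = -6 - W/3)
U = 24 (U = -(-2)*12 = -¼*(-96) = 24)
k(c, J) = 24*J + J*c (k(c, J) = J*c + 24*J = 24*J + J*c)
√(j(-45, -179) + k(1, -180)) = √((-6 - ⅓*(-179)) - 180*(24 + 1)) = √((-6 + 179/3) - 180*25) = √(161/3 - 4500) = √(-13339/3) = I*√40017/3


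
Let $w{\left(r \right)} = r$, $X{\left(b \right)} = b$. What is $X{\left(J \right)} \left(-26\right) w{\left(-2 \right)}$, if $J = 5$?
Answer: $260$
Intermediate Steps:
$X{\left(J \right)} \left(-26\right) w{\left(-2 \right)} = 5 \left(-26\right) \left(-2\right) = \left(-130\right) \left(-2\right) = 260$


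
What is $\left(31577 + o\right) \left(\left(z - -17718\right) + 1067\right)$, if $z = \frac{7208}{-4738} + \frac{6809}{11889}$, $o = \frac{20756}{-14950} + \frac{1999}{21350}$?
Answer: $\frac{2132808086401754940145}{3595915279593} \approx 5.9312 \cdot 10^{8}$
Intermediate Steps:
$o = - \frac{8265111}{6383650}$ ($o = 20756 \left(- \frac{1}{14950}\right) + 1999 \cdot \frac{1}{21350} = - \frac{10378}{7475} + \frac{1999}{21350} = - \frac{8265111}{6383650} \approx -1.2947$)
$z = - \frac{26717435}{28165041}$ ($z = 7208 \left(- \frac{1}{4738}\right) + 6809 \cdot \frac{1}{11889} = - \frac{3604}{2369} + \frac{6809}{11889} = - \frac{26717435}{28165041} \approx -0.9486$)
$\left(31577 + o\right) \left(\left(z - -17718\right) + 1067\right) = \left(31577 - \frac{8265111}{6383650}\right) \left(\left(- \frac{26717435}{28165041} - -17718\right) + 1067\right) = \frac{201568250939 \left(\left(- \frac{26717435}{28165041} + 17718\right) + 1067\right)}{6383650} = \frac{201568250939 \left(\frac{499001479003}{28165041} + 1067\right)}{6383650} = \frac{201568250939}{6383650} \cdot \frac{529053577750}{28165041} = \frac{2132808086401754940145}{3595915279593}$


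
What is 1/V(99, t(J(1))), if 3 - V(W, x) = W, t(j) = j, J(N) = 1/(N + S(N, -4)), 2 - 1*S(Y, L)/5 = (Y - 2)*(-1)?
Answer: -1/96 ≈ -0.010417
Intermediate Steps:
S(Y, L) = 5*Y (S(Y, L) = 10 - 5*(Y - 2)*(-1) = 10 - 5*(-2 + Y)*(-1) = 10 - 5*(2 - Y) = 10 + (-10 + 5*Y) = 5*Y)
J(N) = 1/(6*N) (J(N) = 1/(N + 5*N) = 1/(6*N))
V(W, x) = 3 - W
1/V(99, t(J(1))) = 1/(3 - 1*99) = 1/(3 - 99) = 1/(-96) = -1/96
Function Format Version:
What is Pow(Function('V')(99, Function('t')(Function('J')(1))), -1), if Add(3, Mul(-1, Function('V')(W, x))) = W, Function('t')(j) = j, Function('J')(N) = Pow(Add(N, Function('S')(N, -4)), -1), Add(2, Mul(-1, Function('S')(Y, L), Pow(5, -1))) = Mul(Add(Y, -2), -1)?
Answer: Rational(-1, 96) ≈ -0.010417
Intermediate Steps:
Function('S')(Y, L) = Mul(5, Y) (Function('S')(Y, L) = Add(10, Mul(-5, Mul(Add(Y, -2), -1))) = Add(10, Mul(-5, Mul(Add(-2, Y), -1))) = Add(10, Mul(-5, Add(2, Mul(-1, Y)))) = Add(10, Add(-10, Mul(5, Y))) = Mul(5, Y))
Function('J')(N) = Mul(Rational(1, 6), Pow(N, -1)) (Function('J')(N) = Pow(Add(N, Mul(5, N)), -1) = Pow(Mul(6, N), -1) = Mul(Rational(1, 6), Pow(N, -1)))
Function('V')(W, x) = Add(3, Mul(-1, W))
Pow(Function('V')(99, Function('t')(Function('J')(1))), -1) = Pow(Add(3, Mul(-1, 99)), -1) = Pow(Add(3, -99), -1) = Pow(-96, -1) = Rational(-1, 96)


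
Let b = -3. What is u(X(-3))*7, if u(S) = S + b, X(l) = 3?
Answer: 0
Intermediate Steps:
u(S) = -3 + S (u(S) = S - 3 = -3 + S)
u(X(-3))*7 = (-3 + 3)*7 = 0*7 = 0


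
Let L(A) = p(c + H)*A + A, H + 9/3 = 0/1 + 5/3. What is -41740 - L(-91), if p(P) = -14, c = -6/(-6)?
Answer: -42923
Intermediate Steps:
H = -4/3 (H = -3 + (0/1 + 5/3) = -3 + (0*1 + 5*(⅓)) = -3 + (0 + 5/3) = -3 + 5/3 = -4/3 ≈ -1.3333)
c = 1 (c = -6*(-⅙) = 1)
L(A) = -13*A (L(A) = -14*A + A = -13*A)
-41740 - L(-91) = -41740 - (-13)*(-91) = -41740 - 1*1183 = -41740 - 1183 = -42923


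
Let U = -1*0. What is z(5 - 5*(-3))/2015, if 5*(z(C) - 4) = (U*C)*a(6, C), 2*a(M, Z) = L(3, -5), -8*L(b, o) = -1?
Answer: 4/2015 ≈ 0.0019851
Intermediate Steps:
L(b, o) = 1/8 (L(b, o) = -1/8*(-1) = 1/8)
a(M, Z) = 1/16 (a(M, Z) = (1/2)*(1/8) = 1/16)
U = 0
z(C) = 4 (z(C) = 4 + ((0*C)*(1/16))/5 = 4 + (0*(1/16))/5 = 4 + (1/5)*0 = 4 + 0 = 4)
z(5 - 5*(-3))/2015 = 4/2015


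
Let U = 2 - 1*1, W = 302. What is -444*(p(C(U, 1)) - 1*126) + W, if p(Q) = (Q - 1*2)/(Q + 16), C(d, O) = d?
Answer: 956626/17 ≈ 56272.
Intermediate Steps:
U = 1 (U = 2 - 1 = 1)
p(Q) = (-2 + Q)/(16 + Q) (p(Q) = (Q - 2)/(16 + Q) = (-2 + Q)/(16 + Q))
-444*(p(C(U, 1)) - 1*126) + W = -444*((-2 + 1)/(16 + 1) - 1*126) + 302 = -444*(-1/17 - 126) + 302 = -444*(-2143/17) + 302 = 951492/17 + 302 = 956626/17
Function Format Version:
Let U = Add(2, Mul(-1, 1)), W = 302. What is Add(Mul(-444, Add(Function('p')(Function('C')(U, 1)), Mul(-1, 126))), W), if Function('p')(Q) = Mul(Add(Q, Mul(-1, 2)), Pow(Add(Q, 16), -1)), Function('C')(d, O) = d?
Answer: Rational(956626, 17) ≈ 56272.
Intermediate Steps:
U = 1 (U = Add(2, -1) = 1)
Function('p')(Q) = Mul(Pow(Add(16, Q), -1), Add(-2, Q)) (Function('p')(Q) = Mul(Add(Q, -2), Pow(Add(16, Q), -1)) = Mul(Add(-2, Q), Pow(Add(16, Q), -1)) = Mul(Pow(Add(16, Q), -1), Add(-2, Q)))
Add(Mul(-444, Add(Function('p')(Function('C')(U, 1)), Mul(-1, 126))), W) = Add(Mul(-444, Add(Mul(Pow(Add(16, 1), -1), Add(-2, 1)), Mul(-1, 126))), 302) = Add(Mul(-444, Add(Mul(Pow(17, -1), -1), -126)), 302) = Add(Mul(-444, Add(Mul(Rational(1, 17), -1), -126)), 302) = Add(Mul(-444, Add(Rational(-1, 17), -126)), 302) = Add(Mul(-444, Rational(-2143, 17)), 302) = Add(Rational(951492, 17), 302) = Rational(956626, 17)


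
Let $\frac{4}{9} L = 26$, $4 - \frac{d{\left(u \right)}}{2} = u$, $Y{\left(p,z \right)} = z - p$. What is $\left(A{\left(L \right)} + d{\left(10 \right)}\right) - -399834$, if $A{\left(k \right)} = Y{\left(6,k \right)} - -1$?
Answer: $\frac{799751}{2} \approx 3.9988 \cdot 10^{5}$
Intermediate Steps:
$d{\left(u \right)} = 8 - 2 u$
$L = \frac{117}{2}$ ($L = \frac{9}{4} \cdot 26 = \frac{117}{2} \approx 58.5$)
$A{\left(k \right)} = -5 + k$ ($A{\left(k \right)} = \left(k - 6\right) - -1 = \left(k - 6\right) + 1 = \left(-6 + k\right) + 1 = -5 + k$)
$\left(A{\left(L \right)} + d{\left(10 \right)}\right) - -399834 = \left(\left(-5 + \frac{117}{2}\right) + \left(8 - 20\right)\right) - -399834 = \left(\frac{107}{2} + \left(8 - 20\right)\right) + 399834 = \left(\frac{107}{2} - 12\right) + 399834 = \frac{83}{2} + 399834 = \frac{799751}{2}$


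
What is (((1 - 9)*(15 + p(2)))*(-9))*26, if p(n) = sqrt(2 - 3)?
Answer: 28080 + 1872*I ≈ 28080.0 + 1872.0*I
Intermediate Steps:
p(n) = I (p(n) = sqrt(-1) = I)
(((1 - 9)*(15 + p(2)))*(-9))*26 = (((1 - 9)*(15 + I))*(-9))*26 = (-8*(15 + I)*(-9))*26 = ((-120 - 8*I)*(-9))*26 = (1080 + 72*I)*26 = 28080 + 1872*I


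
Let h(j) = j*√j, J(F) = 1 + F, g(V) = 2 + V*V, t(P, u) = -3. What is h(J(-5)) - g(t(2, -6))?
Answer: -11 - 8*I ≈ -11.0 - 8.0*I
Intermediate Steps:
g(V) = 2 + V²
h(j) = j^(3/2)
h(J(-5)) - g(t(2, -6)) = (1 - 5)^(3/2) - (2 + (-3)²) = (-4)^(3/2) - (2 + 9) = -8*I - 1*11 = -8*I - 11 = -11 - 8*I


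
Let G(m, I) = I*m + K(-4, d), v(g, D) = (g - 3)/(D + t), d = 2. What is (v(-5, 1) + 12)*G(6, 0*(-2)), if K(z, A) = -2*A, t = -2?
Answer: -80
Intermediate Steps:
v(g, D) = (-3 + g)/(-2 + D) (v(g, D) = (g - 3)/(D - 2) = (-3 + g)/(-2 + D))
G(m, I) = -4 + I*m (G(m, I) = I*m - 2*2 = I*m - 4 = -4 + I*m)
(v(-5, 1) + 12)*G(6, 0*(-2)) = ((-3 - 5)/(-2 + 1) + 12)*(-4 + (0*(-2))*6) = (-8/(-1) + 12)*(-4 + 0*6) = (-1*(-8) + 12)*(-4 + 0) = (8 + 12)*(-4) = 20*(-4) = -80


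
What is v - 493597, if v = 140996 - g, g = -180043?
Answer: -172558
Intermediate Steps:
v = 321039 (v = 140996 - 1*(-180043) = 140996 + 180043 = 321039)
v - 493597 = 321039 - 493597 = -172558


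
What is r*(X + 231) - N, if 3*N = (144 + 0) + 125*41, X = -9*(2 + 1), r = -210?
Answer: -133789/3 ≈ -44596.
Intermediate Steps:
X = -27 (X = -9*3 = -27)
N = 5269/3 (N = ((144 + 0) + 125*41)/3 = (144 + 5125)/3 = (1/3)*5269 = 5269/3 ≈ 1756.3)
r*(X + 231) - N = -210*(-27 + 231) - 1*5269/3 = -210*204 - 5269/3 = -42840 - 5269/3 = -133789/3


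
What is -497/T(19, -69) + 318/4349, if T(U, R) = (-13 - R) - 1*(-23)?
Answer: -2136331/343571 ≈ -6.2180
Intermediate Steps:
T(U, R) = 10 - R (T(U, R) = (-13 - R) + 23 = 10 - R)
-497/T(19, -69) + 318/4349 = -497/(10 - 1*(-69)) + 318/4349 = -497/(10 + 69) + 318*(1/4349) = -497/79 + 318/4349 = -2136331/343571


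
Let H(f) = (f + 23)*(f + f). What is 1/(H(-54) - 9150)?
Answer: -1/5802 ≈ -0.00017235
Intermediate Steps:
H(f) = 2*f*(23 + f) (H(f) = (23 + f)*(2*f) = 2*f*(23 + f))
1/(H(-54) - 9150) = 1/(2*(-54)*(23 - 54) - 9150) = 1/(2*(-54)*(-31) - 9150) = 1/(3348 - 9150) = 1/(-5802) = -1/5802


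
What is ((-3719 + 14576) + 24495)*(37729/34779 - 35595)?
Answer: -14587658424384/11593 ≈ -1.2583e+9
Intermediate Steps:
((-3719 + 14576) + 24495)*(37729/34779 - 35595) = (10857 + 24495)*(37729*(1/34779) - 35595) = 35352*(37729/34779 - 35595) = 35352*(-1237920776/34779) = -14587658424384/11593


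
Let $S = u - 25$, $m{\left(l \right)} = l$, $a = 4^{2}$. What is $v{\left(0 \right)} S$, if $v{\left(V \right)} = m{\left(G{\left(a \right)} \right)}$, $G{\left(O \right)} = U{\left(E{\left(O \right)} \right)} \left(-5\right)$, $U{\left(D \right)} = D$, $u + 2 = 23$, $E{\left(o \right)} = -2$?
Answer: $-40$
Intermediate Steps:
$a = 16$
$u = 21$ ($u = -2 + 23 = 21$)
$G{\left(O \right)} = 10$ ($G{\left(O \right)} = \left(-2\right) \left(-5\right) = 10$)
$S = -4$ ($S = 21 - 25 = -4$)
$v{\left(V \right)} = 10$
$v{\left(0 \right)} S = 10 \left(-4\right) = -40$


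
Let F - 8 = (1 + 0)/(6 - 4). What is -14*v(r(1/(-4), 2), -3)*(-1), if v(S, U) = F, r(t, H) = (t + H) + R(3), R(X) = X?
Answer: 119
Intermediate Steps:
r(t, H) = 3 + H + t (r(t, H) = (t + H) + 3 = (H + t) + 3 = 3 + H + t)
F = 17/2 (F = 8 + (1 + 0)/(6 - 4) = 8 + 1/2 = 8 + 1*(½) = 8 + ½ = 17/2 ≈ 8.5000)
v(S, U) = 17/2
-14*v(r(1/(-4), 2), -3)*(-1) = -14*17/2*(-1) = -119*(-1) = 119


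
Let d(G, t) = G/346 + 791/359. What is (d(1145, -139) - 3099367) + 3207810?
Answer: 13470823543/124214 ≈ 1.0845e+5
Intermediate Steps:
d(G, t) = 791/359 + G/346 (d(G, t) = G*(1/346) + 791*(1/359) = G/346 + 791/359 = 791/359 + G/346)
(d(1145, -139) - 3099367) + 3207810 = ((791/359 + (1/346)*1145) - 3099367) + 3207810 = ((791/359 + 1145/346) - 3099367) + 3207810 = (684741/124214 - 3099367) + 3207810 = -384984087797/124214 + 3207810 = 13470823543/124214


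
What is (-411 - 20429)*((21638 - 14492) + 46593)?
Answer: -1119920760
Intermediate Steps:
(-411 - 20429)*((21638 - 14492) + 46593) = -20840*(7146 + 46593) = -20840*53739 = -1119920760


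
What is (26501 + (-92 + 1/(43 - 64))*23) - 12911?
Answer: 240931/21 ≈ 11473.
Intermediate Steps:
(26501 + (-92 + 1/(43 - 64))*23) - 12911 = (26501 + (-92 + 1/(-21))*23) - 12911 = (26501 + (-92 - 1/21)*23) - 12911 = (26501 - 1933/21*23) - 12911 = (26501 - 44459/21) - 12911 = 512062/21 - 12911 = 240931/21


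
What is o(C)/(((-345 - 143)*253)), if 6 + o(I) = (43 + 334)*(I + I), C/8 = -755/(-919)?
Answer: -2274323/56731708 ≈ -0.040089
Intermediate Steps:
C = 6040/919 (C = 8*(-755/(-919)) = 8*(-755*(-1/919)) = 8*(755/919) = 6040/919 ≈ 6.5724)
o(I) = -6 + 754*I (o(I) = -6 + (43 + 334)*(I + I) = -6 + 377*(2*I) = -6 + 754*I)
o(C)/(((-345 - 143)*253)) = (-6 + 754*(6040/919))/(((-345 - 143)*253)) = (-6 + 4554160/919)/((-488*253)) = (4548646/919)/(-123464) = (4548646/919)*(-1/123464) = -2274323/56731708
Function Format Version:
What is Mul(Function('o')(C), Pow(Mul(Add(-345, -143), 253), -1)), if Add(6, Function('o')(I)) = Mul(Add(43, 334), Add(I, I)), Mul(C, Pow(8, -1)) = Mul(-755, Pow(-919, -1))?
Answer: Rational(-2274323, 56731708) ≈ -0.040089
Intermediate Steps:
C = Rational(6040, 919) (C = Mul(8, Mul(-755, Pow(-919, -1))) = Mul(8, Mul(-755, Rational(-1, 919))) = Mul(8, Rational(755, 919)) = Rational(6040, 919) ≈ 6.5724)
Function('o')(I) = Add(-6, Mul(754, I)) (Function('o')(I) = Add(-6, Mul(Add(43, 334), Add(I, I))) = Add(-6, Mul(377, Mul(2, I))) = Add(-6, Mul(754, I)))
Mul(Function('o')(C), Pow(Mul(Add(-345, -143), 253), -1)) = Mul(Add(-6, Mul(754, Rational(6040, 919))), Pow(Mul(Add(-345, -143), 253), -1)) = Mul(Add(-6, Rational(4554160, 919)), Pow(Mul(-488, 253), -1)) = Mul(Rational(4548646, 919), Pow(-123464, -1)) = Mul(Rational(4548646, 919), Rational(-1, 123464)) = Rational(-2274323, 56731708)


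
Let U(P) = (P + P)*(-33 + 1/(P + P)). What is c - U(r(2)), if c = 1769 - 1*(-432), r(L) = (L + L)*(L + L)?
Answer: 3256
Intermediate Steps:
r(L) = 4*L² (r(L) = (2*L)*(2*L) = 4*L²)
U(P) = 2*P*(-33 + 1/(2*P)) (U(P) = (2*P)*(-33 + 1/(2*P)) = 2*P*(-33 + 1/(2*P)))
c = 2201 (c = 1769 + 432 = 2201)
c - U(r(2)) = 2201 - (1 - 264*2²) = 2201 - (1 - 264*4) = 2201 - (1 - 66*16) = 2201 - (1 - 1056) = 2201 - 1*(-1055) = 2201 + 1055 = 3256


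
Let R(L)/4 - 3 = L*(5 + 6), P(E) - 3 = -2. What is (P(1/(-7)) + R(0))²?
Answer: 169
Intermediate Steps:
P(E) = 1 (P(E) = 3 - 2 = 1)
R(L) = 12 + 44*L (R(L) = 12 + 4*(L*(5 + 6)) = 12 + 4*(L*11) = 12 + 4*(11*L) = 12 + 44*L)
(P(1/(-7)) + R(0))² = (1 + (12 + 44*0))² = (1 + (12 + 0))² = (1 + 12)² = 13² = 169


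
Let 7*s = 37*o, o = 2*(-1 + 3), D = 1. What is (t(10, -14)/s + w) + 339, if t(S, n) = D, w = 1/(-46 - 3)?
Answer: 2458623/7252 ≈ 339.03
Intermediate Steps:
w = -1/49 (w = 1/(-49) = -1/49 ≈ -0.020408)
t(S, n) = 1
o = 4 (o = 2*2 = 4)
s = 148/7 (s = (37*4)/7 = (1/7)*148 = 148/7 ≈ 21.143)
(t(10, -14)/s + w) + 339 = (1/(148/7) - 1/49) + 339 = (1*(7/148) - 1/49) + 339 = (7/148 - 1/49) + 339 = 195/7252 + 339 = 2458623/7252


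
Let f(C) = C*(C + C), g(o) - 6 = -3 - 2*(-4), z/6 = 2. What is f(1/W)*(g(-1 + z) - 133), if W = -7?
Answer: -244/49 ≈ -4.9796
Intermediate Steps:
z = 12 (z = 6*2 = 12)
g(o) = 11 (g(o) = 6 + (-3 - 2*(-4)) = 6 + (-3 + 8) = 6 + 5 = 11)
f(C) = 2*C² (f(C) = C*(2*C) = 2*C²)
f(1/W)*(g(-1 + z) - 133) = (2*(1/(-7))²)*(11 - 133) = (2*(-⅐)²)*(-122) = (2*(1/49))*(-122) = (2/49)*(-122) = -244/49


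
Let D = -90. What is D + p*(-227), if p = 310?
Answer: -70460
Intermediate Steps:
D + p*(-227) = -90 + 310*(-227) = -90 - 70370 = -70460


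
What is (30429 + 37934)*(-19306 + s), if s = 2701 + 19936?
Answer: 227717153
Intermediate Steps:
s = 22637
(30429 + 37934)*(-19306 + s) = (30429 + 37934)*(-19306 + 22637) = 68363*3331 = 227717153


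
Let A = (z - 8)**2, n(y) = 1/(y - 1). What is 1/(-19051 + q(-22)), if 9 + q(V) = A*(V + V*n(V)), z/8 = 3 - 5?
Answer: -23/717164 ≈ -3.2071e-5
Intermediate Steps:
z = -16 (z = 8*(3 - 5) = 8*(-2) = -16)
n(y) = 1/(-1 + y)
A = 576 (A = (-16 - 8)**2 = (-24)**2 = 576)
q(V) = -9 + 576*V + 576*V/(-1 + V) (q(V) = -9 + 576*(V + V/(-1 + V)) = -9 + (576*V + 576*V/(-1 + V)) = -9 + 576*V + 576*V/(-1 + V))
1/(-19051 + q(-22)) = 1/(-19051 + 9*(1 - 1*(-22) + 64*(-22)**2)/(-1 - 22)) = 1/(-19051 + 9*(1 + 22 + 64*484)/(-23)) = 1/(-19051 + 9*(-1/23)*(1 + 22 + 30976)) = 1/(-19051 + 9*(-1/23)*30999) = 1/(-19051 - 278991/23) = 1/(-717164/23) = -23/717164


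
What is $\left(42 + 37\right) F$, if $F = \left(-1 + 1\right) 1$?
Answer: $0$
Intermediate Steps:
$F = 0$ ($F = 0 \cdot 1 = 0$)
$\left(42 + 37\right) F = \left(42 + 37\right) 0 = 79 \cdot 0 = 0$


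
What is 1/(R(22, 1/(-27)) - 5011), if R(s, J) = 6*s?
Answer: -1/4879 ≈ -0.00020496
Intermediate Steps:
1/(R(22, 1/(-27)) - 5011) = 1/(6*22 - 5011) = 1/(132 - 5011) = 1/(-4879) = -1/4879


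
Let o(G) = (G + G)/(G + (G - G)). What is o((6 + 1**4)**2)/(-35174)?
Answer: -1/17587 ≈ -5.6860e-5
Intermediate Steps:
o(G) = 2 (o(G) = (2*G)/(G + 0) = (2*G)/G = 2)
o((6 + 1**4)**2)/(-35174) = 2/(-35174) = 2*(-1/35174) = -1/17587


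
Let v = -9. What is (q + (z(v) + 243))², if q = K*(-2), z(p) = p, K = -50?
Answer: 111556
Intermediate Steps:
q = 100 (q = -50*(-2) = 100)
(q + (z(v) + 243))² = (100 + (-9 + 243))² = (100 + 234)² = 334² = 111556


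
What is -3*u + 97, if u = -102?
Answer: 403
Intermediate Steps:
-3*u + 97 = -3*(-102) + 97 = 306 + 97 = 403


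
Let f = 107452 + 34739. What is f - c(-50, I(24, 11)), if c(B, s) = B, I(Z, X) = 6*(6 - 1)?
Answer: 142241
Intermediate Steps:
I(Z, X) = 30 (I(Z, X) = 6*5 = 30)
f = 142191
f - c(-50, I(24, 11)) = 142191 - 1*(-50) = 142191 + 50 = 142241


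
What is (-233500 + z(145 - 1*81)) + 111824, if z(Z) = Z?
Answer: -121612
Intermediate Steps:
(-233500 + z(145 - 1*81)) + 111824 = (-233500 + (145 - 1*81)) + 111824 = (-233500 + (145 - 81)) + 111824 = (-233500 + 64) + 111824 = -233436 + 111824 = -121612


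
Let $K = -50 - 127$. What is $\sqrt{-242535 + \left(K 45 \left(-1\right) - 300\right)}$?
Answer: $i \sqrt{234870} \approx 484.63 i$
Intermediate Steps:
$K = -177$
$\sqrt{-242535 + \left(K 45 \left(-1\right) - 300\right)} = \sqrt{-242535 - \left(300 + 177 \cdot 45 \left(-1\right)\right)} = \sqrt{-242535 - -7665} = \sqrt{-242535 + \left(7965 - 300\right)} = \sqrt{-242535 + 7665} = \sqrt{-234870} = i \sqrt{234870}$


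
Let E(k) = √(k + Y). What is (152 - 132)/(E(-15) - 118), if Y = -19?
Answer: -1180/6979 - 10*I*√34/6979 ≈ -0.16908 - 0.008355*I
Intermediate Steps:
E(k) = √(-19 + k) (E(k) = √(k - 19) = √(-19 + k))
(152 - 132)/(E(-15) - 118) = (152 - 132)/(√(-19 - 15) - 118) = 20/(√(-34) - 118) = 20/(I*√34 - 118) = 20/(-118 + I*√34)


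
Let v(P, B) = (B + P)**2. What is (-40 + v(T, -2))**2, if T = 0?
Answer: 1296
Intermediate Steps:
(-40 + v(T, -2))**2 = (-40 + (-2 + 0)**2)**2 = (-40 + (-2)**2)**2 = (-40 + 4)**2 = (-36)**2 = 1296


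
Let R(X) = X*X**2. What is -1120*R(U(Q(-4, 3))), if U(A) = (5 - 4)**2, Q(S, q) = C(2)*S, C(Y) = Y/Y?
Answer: -1120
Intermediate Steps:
C(Y) = 1
Q(S, q) = S (Q(S, q) = 1*S = S)
U(A) = 1 (U(A) = 1**2 = 1)
R(X) = X**3
-1120*R(U(Q(-4, 3))) = -1120*1**3 = -1120*1 = -1120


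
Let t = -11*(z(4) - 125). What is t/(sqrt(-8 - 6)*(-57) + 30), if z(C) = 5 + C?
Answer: 6380/7731 + 12122*I*sqrt(14)/7731 ≈ 0.82525 + 5.8668*I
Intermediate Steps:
t = 1276 (t = -11*((5 + 4) - 125) = -11*(9 - 125) = -11*(-116) = 1276)
t/(sqrt(-8 - 6)*(-57) + 30) = 1276/(sqrt(-8 - 6)*(-57) + 30) = 1276/(sqrt(-14)*(-57) + 30) = 1276/((I*sqrt(14))*(-57) + 30) = 1276/(-57*I*sqrt(14) + 30) = 1276/(30 - 57*I*sqrt(14))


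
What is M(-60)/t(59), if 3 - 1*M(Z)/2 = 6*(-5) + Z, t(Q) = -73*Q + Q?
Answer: -31/708 ≈ -0.043785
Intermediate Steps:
t(Q) = -72*Q
M(Z) = 66 - 2*Z (M(Z) = 6 - 2*(6*(-5) + Z) = 6 - 2*(-30 + Z) = 6 + (60 - 2*Z) = 66 - 2*Z)
M(-60)/t(59) = (66 - 2*(-60))/((-72*59)) = (66 + 120)/(-4248) = 186*(-1/4248) = -31/708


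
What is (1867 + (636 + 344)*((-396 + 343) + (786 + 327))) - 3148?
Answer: 1037519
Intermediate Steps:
(1867 + (636 + 344)*((-396 + 343) + (786 + 327))) - 3148 = (1867 + 980*(-53 + 1113)) - 3148 = (1867 + 980*1060) - 3148 = (1867 + 1038800) - 3148 = 1040667 - 3148 = 1037519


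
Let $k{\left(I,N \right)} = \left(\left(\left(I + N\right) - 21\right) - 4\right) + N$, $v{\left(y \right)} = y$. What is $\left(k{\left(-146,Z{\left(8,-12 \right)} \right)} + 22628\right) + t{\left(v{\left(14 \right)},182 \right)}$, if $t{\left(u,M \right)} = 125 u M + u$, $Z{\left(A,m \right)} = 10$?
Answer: $340991$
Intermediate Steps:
$t{\left(u,M \right)} = u + 125 M u$ ($t{\left(u,M \right)} = 125 M u + u = u + 125 M u$)
$k{\left(I,N \right)} = -25 + I + 2 N$ ($k{\left(I,N \right)} = \left(\left(-21 + I + N\right) - 4\right) + N = \left(-25 + I + N\right) + N = -25 + I + 2 N$)
$\left(k{\left(-146,Z{\left(8,-12 \right)} \right)} + 22628\right) + t{\left(v{\left(14 \right)},182 \right)} = \left(\left(-25 - 146 + 2 \cdot 10\right) + 22628\right) + 14 \left(1 + 125 \cdot 182\right) = \left(\left(-25 - 146 + 20\right) + 22628\right) + 14 \left(1 + 22750\right) = \left(-151 + 22628\right) + 14 \cdot 22751 = 22477 + 318514 = 340991$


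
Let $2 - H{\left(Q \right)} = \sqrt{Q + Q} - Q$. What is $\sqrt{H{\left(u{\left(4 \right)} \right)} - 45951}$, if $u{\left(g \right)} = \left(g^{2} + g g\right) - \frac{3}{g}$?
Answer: $\frac{\sqrt{-183671 - 10 \sqrt{10}}}{2} \approx 214.3 i$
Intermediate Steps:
$u{\left(g \right)} = - \frac{3}{g} + 2 g^{2}$ ($u{\left(g \right)} = \left(g^{2} + g^{2}\right) - \frac{3}{g} = 2 g^{2} - \frac{3}{g} = - \frac{3}{g} + 2 g^{2}$)
$H{\left(Q \right)} = 2 + Q - \sqrt{2} \sqrt{Q}$ ($H{\left(Q \right)} = 2 - \left(\sqrt{Q + Q} - Q\right) = 2 - \left(\sqrt{2 Q} - Q\right) = 2 - \left(\sqrt{2} \sqrt{Q} - Q\right) = 2 - \left(- Q + \sqrt{2} \sqrt{Q}\right) = 2 + Q - \sqrt{2} \sqrt{Q}$)
$\sqrt{H{\left(u{\left(4 \right)} \right)} - 45951} = \sqrt{\left(2 + \frac{-3 + 2 \cdot 4^{3}}{4} - \sqrt{2} \sqrt{\frac{-3 + 2 \cdot 4^{3}}{4}}\right) - 45951} = \sqrt{\left(2 + \frac{-3 + 2 \cdot 64}{4} - \sqrt{2} \sqrt{\frac{-3 + 2 \cdot 64}{4}}\right) - 45951} = \sqrt{\left(2 + \frac{-3 + 128}{4} - \sqrt{2} \sqrt{\frac{-3 + 128}{4}}\right) - 45951} = \sqrt{\left(2 + \frac{1}{4} \cdot 125 - \sqrt{2} \sqrt{\frac{1}{4} \cdot 125}\right) - 45951} = \sqrt{\left(2 + \frac{125}{4} - \sqrt{2} \sqrt{\frac{125}{4}}\right) - 45951} = \sqrt{\left(2 + \frac{125}{4} - \sqrt{2} \frac{5 \sqrt{5}}{2}\right) - 45951} = \sqrt{\left(2 + \frac{125}{4} - \frac{5 \sqrt{10}}{2}\right) - 45951} = \sqrt{\left(\frac{133}{4} - \frac{5 \sqrt{10}}{2}\right) - 45951} = \sqrt{- \frac{183671}{4} - \frac{5 \sqrt{10}}{2}}$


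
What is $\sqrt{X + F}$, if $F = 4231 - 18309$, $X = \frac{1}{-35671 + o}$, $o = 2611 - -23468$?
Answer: $\frac{i \sqrt{323816752446}}{4796} \approx 118.65 i$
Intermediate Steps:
$o = 26079$ ($o = 2611 + 23468 = 26079$)
$X = - \frac{1}{9592}$ ($X = \frac{1}{-35671 + 26079} = \frac{1}{-9592} = - \frac{1}{9592} \approx -0.00010425$)
$F = -14078$
$\sqrt{X + F} = \sqrt{- \frac{1}{9592} - 14078} = \sqrt{- \frac{135036177}{9592}} = \frac{i \sqrt{323816752446}}{4796}$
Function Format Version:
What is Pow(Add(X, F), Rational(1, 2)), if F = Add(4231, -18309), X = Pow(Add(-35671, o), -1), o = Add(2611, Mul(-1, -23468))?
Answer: Mul(Rational(1, 4796), I, Pow(323816752446, Rational(1, 2))) ≈ Mul(118.65, I)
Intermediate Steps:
o = 26079 (o = Add(2611, 23468) = 26079)
X = Rational(-1, 9592) (X = Pow(Add(-35671, 26079), -1) = Pow(-9592, -1) = Rational(-1, 9592) ≈ -0.00010425)
F = -14078
Pow(Add(X, F), Rational(1, 2)) = Pow(Add(Rational(-1, 9592), -14078), Rational(1, 2)) = Pow(Rational(-135036177, 9592), Rational(1, 2)) = Mul(Rational(1, 4796), I, Pow(323816752446, Rational(1, 2)))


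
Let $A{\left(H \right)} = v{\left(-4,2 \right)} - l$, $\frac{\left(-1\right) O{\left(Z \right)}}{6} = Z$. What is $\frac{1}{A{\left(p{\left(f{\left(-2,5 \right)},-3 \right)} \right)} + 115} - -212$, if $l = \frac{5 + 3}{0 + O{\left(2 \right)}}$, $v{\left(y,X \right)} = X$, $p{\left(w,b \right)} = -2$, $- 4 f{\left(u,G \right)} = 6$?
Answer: $\frac{74839}{353} \approx 212.01$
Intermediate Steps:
$f{\left(u,G \right)} = - \frac{3}{2}$ ($f{\left(u,G \right)} = \left(- \frac{1}{4}\right) 6 = - \frac{3}{2}$)
$O{\left(Z \right)} = - 6 Z$
$l = - \frac{2}{3}$ ($l = \frac{5 + 3}{0 - 12} = \frac{8}{0 - 12} = \frac{8}{-12} = 8 \left(- \frac{1}{12}\right) = - \frac{2}{3} \approx -0.66667$)
$A{\left(H \right)} = \frac{8}{3}$ ($A{\left(H \right)} = 2 - - \frac{2}{3} = 2 + \frac{2}{3} = \frac{8}{3}$)
$\frac{1}{A{\left(p{\left(f{\left(-2,5 \right)},-3 \right)} \right)} + 115} - -212 = \frac{1}{\frac{8}{3} + 115} - -212 = \frac{1}{\frac{353}{3}} + 212 = \frac{3}{353} + 212 = \frac{74839}{353}$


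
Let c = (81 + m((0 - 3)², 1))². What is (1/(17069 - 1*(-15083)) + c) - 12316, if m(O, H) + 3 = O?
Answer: -152625543/32152 ≈ -4747.0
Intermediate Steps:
m(O, H) = -3 + O
c = 7569 (c = (81 + (-3 + (0 - 3)²))² = (81 + (-3 + (-3)²))² = (81 + (-3 + 9))² = (81 + 6)² = 87² = 7569)
(1/(17069 - 1*(-15083)) + c) - 12316 = (1/(17069 - 1*(-15083)) + 7569) - 12316 = (1/(17069 + 15083) + 7569) - 12316 = (1/32152 + 7569) - 12316 = 243358489/32152 - 12316 = -152625543/32152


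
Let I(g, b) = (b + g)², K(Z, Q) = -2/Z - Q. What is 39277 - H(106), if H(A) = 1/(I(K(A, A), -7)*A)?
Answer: 2818525375347/71760200 ≈ 39277.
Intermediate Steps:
K(Z, Q) = -Q - 2/Z
H(A) = 1/(A*(-7 - A - 2/A)²) (H(A) = 1/((-7 + (-A - 2/A))²*A) = 1/((-7 - A - 2/A)²*A) = 1/(A*(-7 - A - 2/A)²))
39277 - H(106) = 39277 - 106/(2 + 106*(7 + 106))² = 39277 - 106/(2 + 106*113)² = 39277 - 106/(2 + 11978)² = 39277 - 106/11980² = 39277 - 106/143520400 = 39277 - 1*53/71760200 = 39277 - 53/71760200 = 2818525375347/71760200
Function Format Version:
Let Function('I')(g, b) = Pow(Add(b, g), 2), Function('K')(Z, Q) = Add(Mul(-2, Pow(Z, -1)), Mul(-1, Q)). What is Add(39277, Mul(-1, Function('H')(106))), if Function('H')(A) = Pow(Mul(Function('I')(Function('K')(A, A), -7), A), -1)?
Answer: Rational(2818525375347, 71760200) ≈ 39277.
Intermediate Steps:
Function('K')(Z, Q) = Add(Mul(-1, Q), Mul(-2, Pow(Z, -1)))
Function('H')(A) = Mul(Pow(A, -1), Pow(Add(-7, Mul(-1, A), Mul(-2, Pow(A, -1))), -2)) (Function('H')(A) = Pow(Mul(Pow(Add(-7, Add(Mul(-1, A), Mul(-2, Pow(A, -1)))), 2), A), -1) = Pow(Mul(Pow(Add(-7, Mul(-1, A), Mul(-2, Pow(A, -1))), 2), A), -1) = Pow(Mul(A, Pow(Add(-7, Mul(-1, A), Mul(-2, Pow(A, -1))), 2)), -1) = Mul(Pow(A, -1), Pow(Add(-7, Mul(-1, A), Mul(-2, Pow(A, -1))), -2)))
Add(39277, Mul(-1, Function('H')(106))) = Add(39277, Mul(-1, Mul(106, Pow(Add(2, Mul(106, Add(7, 106))), -2)))) = Add(39277, Mul(-1, Mul(106, Pow(Add(2, Mul(106, 113)), -2)))) = Add(39277, Mul(-1, Mul(106, Pow(Add(2, 11978), -2)))) = Add(39277, Mul(-1, Mul(106, Pow(11980, -2)))) = Add(39277, Mul(-1, Mul(106, Rational(1, 143520400)))) = Add(39277, Mul(-1, Rational(53, 71760200))) = Add(39277, Rational(-53, 71760200)) = Rational(2818525375347, 71760200)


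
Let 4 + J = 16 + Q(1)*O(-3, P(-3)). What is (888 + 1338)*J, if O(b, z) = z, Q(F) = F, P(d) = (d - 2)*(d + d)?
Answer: 93492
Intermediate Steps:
P(d) = 2*d*(-2 + d) (P(d) = (-2 + d)*(2*d) = 2*d*(-2 + d))
J = 42 (J = -4 + (16 + 1*(2*(-3)*(-2 - 3))) = -4 + (16 + 1*(2*(-3)*(-5))) = -4 + (16 + 1*30) = -4 + (16 + 30) = -4 + 46 = 42)
(888 + 1338)*J = (888 + 1338)*42 = 2226*42 = 93492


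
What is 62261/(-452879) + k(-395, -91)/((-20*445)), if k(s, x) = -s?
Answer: -146602021/806124620 ≈ -0.18186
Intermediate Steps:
62261/(-452879) + k(-395, -91)/((-20*445)) = 62261/(-452879) + (-1*(-395))/((-20*445)) = 62261*(-1/452879) + 395/(-8900) = -62261/452879 + 395*(-1/8900) = -62261/452879 - 79/1780 = -146602021/806124620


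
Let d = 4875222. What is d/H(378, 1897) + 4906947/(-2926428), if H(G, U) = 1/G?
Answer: 1797640255408367/975476 ≈ 1.8428e+9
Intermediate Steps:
d/H(378, 1897) + 4906947/(-2926428) = 4875222/(1/378) + 4906947/(-2926428) = 4875222/(1/378) + 4906947*(-1/2926428) = 4875222*378 - 1635649/975476 = 1842833916 - 1635649/975476 = 1797640255408367/975476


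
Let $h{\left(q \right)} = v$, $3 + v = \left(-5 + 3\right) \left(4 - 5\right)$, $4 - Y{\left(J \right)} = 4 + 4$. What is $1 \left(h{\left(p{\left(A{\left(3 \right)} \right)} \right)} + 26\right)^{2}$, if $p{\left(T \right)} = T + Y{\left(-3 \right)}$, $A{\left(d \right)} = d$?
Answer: $625$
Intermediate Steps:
$Y{\left(J \right)} = -4$ ($Y{\left(J \right)} = 4 - \left(4 + 4\right) = 4 - 8 = -4$)
$v = -1$ ($v = -3 + \left(-5 + 3\right) \left(4 - 5\right) = -3 - -2 = -3 + 2 = -1$)
$p{\left(T \right)} = -4 + T$ ($p{\left(T \right)} = T - 4 = -4 + T$)
$h{\left(q \right)} = -1$
$1 \left(h{\left(p{\left(A{\left(3 \right)} \right)} \right)} + 26\right)^{2} = 1 \left(-1 + 26\right)^{2} = 1 \cdot 25^{2} = 1 \cdot 625 = 625$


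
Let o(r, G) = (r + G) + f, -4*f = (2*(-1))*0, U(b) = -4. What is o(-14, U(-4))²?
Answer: 324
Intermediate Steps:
f = 0 (f = -2*(-1)*0/4 = -(-1)*0/2 = -¼*0 = 0)
o(r, G) = G + r (o(r, G) = (r + G) + 0 = (G + r) + 0 = G + r)
o(-14, U(-4))² = (-4 - 14)² = (-18)² = 324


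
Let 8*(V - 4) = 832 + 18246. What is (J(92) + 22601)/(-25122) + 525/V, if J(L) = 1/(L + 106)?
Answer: -307741789/452648196 ≈ -0.67987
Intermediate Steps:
J(L) = 1/(106 + L)
V = 9555/4 (V = 4 + (832 + 18246)/8 = 4 + (⅛)*19078 = 4 + 9539/4 = 9555/4 ≈ 2388.8)
(J(92) + 22601)/(-25122) + 525/V = (1/(106 + 92) + 22601)/(-25122) + 525/(9555/4) = (1/198 + 22601)*(-1/25122) + 525*(4/9555) = (1/198 + 22601)*(-1/25122) + 20/91 = (4474999/198)*(-1/25122) + 20/91 = -4474999/4974156 + 20/91 = -307741789/452648196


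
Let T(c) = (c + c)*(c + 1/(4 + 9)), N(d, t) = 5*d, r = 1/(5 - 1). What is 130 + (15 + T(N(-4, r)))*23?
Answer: 244455/13 ≈ 18804.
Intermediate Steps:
r = 1/4 ≈ 0.25000
T(c) = 2*c*(1/13 + c) (T(c) = (2*c)*(c + 1/13) = (2*c)*(1/13 + c) = 2*c*(1/13 + c))
130 + (15 + T(N(-4, r)))*23 = 130 + (15 + 2*(5*(-4))*(1 + 13*(5*(-4)))/13)*23 = 130 + (15 + (2/13)*(-20)*(1 + 13*(-20)))*23 = 130 + (15 + (2/13)*(-20)*(1 - 260))*23 = 130 + (15 + (2/13)*(-20)*(-259))*23 = 130 + (15 + 10360/13)*23 = 130 + (10555/13)*23 = 130 + 242765/13 = 244455/13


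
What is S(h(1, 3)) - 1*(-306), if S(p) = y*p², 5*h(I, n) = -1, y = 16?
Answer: 7666/25 ≈ 306.64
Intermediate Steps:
h(I, n) = -⅕ (h(I, n) = (⅕)*(-1) = -⅕)
S(p) = 16*p²
S(h(1, 3)) - 1*(-306) = 16*(-⅕)² - 1*(-306) = 16*(1/25) + 306 = 16/25 + 306 = 7666/25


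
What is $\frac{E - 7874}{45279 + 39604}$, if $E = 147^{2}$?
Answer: $\frac{13735}{84883} \approx 0.16181$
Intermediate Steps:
$E = 21609$
$\frac{E - 7874}{45279 + 39604} = \frac{21609 - 7874}{45279 + 39604} = \frac{13735}{84883}$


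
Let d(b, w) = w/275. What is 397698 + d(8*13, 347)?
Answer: 109367297/275 ≈ 3.9770e+5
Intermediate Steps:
d(b, w) = w/275 (d(b, w) = w*(1/275) = w/275)
397698 + d(8*13, 347) = 397698 + (1/275)*347 = 397698 + 347/275 = 109367297/275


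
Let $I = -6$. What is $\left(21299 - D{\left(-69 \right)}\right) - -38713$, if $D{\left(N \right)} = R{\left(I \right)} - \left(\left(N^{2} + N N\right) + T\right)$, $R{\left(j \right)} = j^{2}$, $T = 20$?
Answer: $69518$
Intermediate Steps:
$D{\left(N \right)} = 16 - 2 N^{2}$ ($D{\left(N \right)} = \left(-6\right)^{2} - \left(\left(N^{2} + N N\right) + 20\right) = 36 - \left(\left(N^{2} + N^{2}\right) + 20\right) = 36 - \left(2 N^{2} + 20\right) = 36 - \left(20 + 2 N^{2}\right) = 16 - 2 N^{2}$)
$\left(21299 - D{\left(-69 \right)}\right) - -38713 = \left(21299 - \left(16 - 2 \left(-69\right)^{2}\right)\right) - -38713 = \left(21299 - \left(16 - 9522\right)\right) + 38713 = \left(21299 - -9506\right) + 38713 = \left(21299 + 9506\right) + 38713 = 30805 + 38713 = 69518$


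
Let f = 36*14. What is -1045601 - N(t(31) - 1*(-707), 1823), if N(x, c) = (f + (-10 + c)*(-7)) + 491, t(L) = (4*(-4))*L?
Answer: -1033905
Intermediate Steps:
f = 504
t(L) = -16*L
N(x, c) = 1065 - 7*c (N(x, c) = (504 + (-10 + c)*(-7)) + 491 = (504 + (70 - 7*c)) + 491 = (574 - 7*c) + 491 = 1065 - 7*c)
-1045601 - N(t(31) - 1*(-707), 1823) = -1045601 - (1065 - 7*1823) = -1045601 - (1065 - 12761) = -1045601 - 1*(-11696) = -1045601 + 11696 = -1033905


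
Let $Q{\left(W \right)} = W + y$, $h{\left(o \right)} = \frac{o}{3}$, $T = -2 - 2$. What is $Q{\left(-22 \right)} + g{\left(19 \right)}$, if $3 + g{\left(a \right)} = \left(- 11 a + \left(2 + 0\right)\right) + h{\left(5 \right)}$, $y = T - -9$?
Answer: $- \frac{676}{3} \approx -225.33$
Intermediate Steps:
$T = -4$
$y = 5$ ($y = -4 - -9 = -4 + 9 = 5$)
$h{\left(o \right)} = \frac{o}{3}$ ($h{\left(o \right)} = o \frac{1}{3} = \frac{o}{3}$)
$Q{\left(W \right)} = 5 + W$ ($Q{\left(W \right)} = W + 5 = 5 + W$)
$g{\left(a \right)} = \frac{2}{3} - 11 a$ ($g{\left(a \right)} = -3 + \left(\left(- 11 a + \left(2 + 0\right)\right) + \frac{1}{3} \cdot 5\right) = -3 + \left(\left(- 11 a + 2\right) + \frac{5}{3}\right) = -3 + \left(\left(2 - 11 a\right) + \frac{5}{3}\right) = -3 - \left(- \frac{11}{3} + 11 a\right) = \frac{2}{3} - 11 a$)
$Q{\left(-22 \right)} + g{\left(19 \right)} = \left(5 - 22\right) + \left(\frac{2}{3} - 209\right) = -17 + \left(\frac{2}{3} - 209\right) = -17 - \frac{625}{3} = - \frac{676}{3}$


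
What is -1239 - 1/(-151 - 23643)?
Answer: -29480765/23794 ≈ -1239.0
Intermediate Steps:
-1239 - 1/(-151 - 23643) = -1239 - 1/(-23794) = -1239 - 1*(-1/23794) = -1239 + 1/23794 = -29480765/23794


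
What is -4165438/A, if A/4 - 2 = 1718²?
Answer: -2082719/5903052 ≈ -0.35282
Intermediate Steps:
A = 11806104 (A = 8 + 4*1718² = 8 + 4*2951524 = 8 + 11806096 = 11806104)
-4165438/A = -4165438/11806104 = -4165438*1/11806104 = -2082719/5903052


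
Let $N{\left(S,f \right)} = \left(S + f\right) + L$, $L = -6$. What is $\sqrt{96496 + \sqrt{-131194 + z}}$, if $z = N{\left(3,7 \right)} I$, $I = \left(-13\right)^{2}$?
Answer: $\sqrt{96496 + 3 i \sqrt{14502}} \approx 310.64 + 0.5815 i$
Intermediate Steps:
$I = 169$
$N{\left(S,f \right)} = -6 + S + f$ ($N{\left(S,f \right)} = \left(S + f\right) - 6 = -6 + S + f$)
$z = 676$ ($z = \left(-6 + 3 + 7\right) 169 = 4 \cdot 169 = 676$)
$\sqrt{96496 + \sqrt{-131194 + z}} = \sqrt{96496 + \sqrt{-131194 + 676}} = \sqrt{96496 + \sqrt{-130518}} = \sqrt{96496 + 3 i \sqrt{14502}}$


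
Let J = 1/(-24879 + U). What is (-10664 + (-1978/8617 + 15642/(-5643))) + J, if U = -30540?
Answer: -13826513905661/1296194991 ≈ -10667.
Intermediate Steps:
J = -1/55419 (J = 1/(-24879 - 30540) = 1/(-55419) = -1/55419 ≈ -1.8044e-5)
(-10664 + (-1978/8617 + 15642/(-5643))) + J = (-10664 + (-1978/8617 + 15642/(-5643))) - 1/55419 = (-10664 + (-1978*1/8617 + 15642*(-1/5643))) - 1/55419 = (-10664 + (-1978/8617 - 158/57)) - 1/55419 = (-10664 - 1474232/491169) - 1/55419 = -5239300448/491169 - 1/55419 = -13826513905661/1296194991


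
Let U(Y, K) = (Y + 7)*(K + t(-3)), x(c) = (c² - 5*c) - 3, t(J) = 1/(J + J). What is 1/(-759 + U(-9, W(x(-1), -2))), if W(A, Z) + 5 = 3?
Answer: -3/2264 ≈ -0.0013251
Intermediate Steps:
t(J) = 1/(2*J)
x(c) = -3 + c² - 5*c
W(A, Z) = -2 (W(A, Z) = -5 + 3 = -2)
U(Y, K) = (7 + Y)*(-⅙ + K) (U(Y, K) = (Y + 7)*(K + (½)/(-3)) = (7 + Y)*(K + (½)*(-⅓)) = (7 + Y)*(K - ⅙) = (7 + Y)*(-⅙ + K))
1/(-759 + U(-9, W(x(-1), -2))) = 1/(-759 + (-7/6 + 7*(-2) - ⅙*(-9) - 2*(-9))) = 1/(-759 + (-7/6 - 14 + 3/2 + 18)) = 1/(-759 + 13/3) = 1/(-2264/3) = -3/2264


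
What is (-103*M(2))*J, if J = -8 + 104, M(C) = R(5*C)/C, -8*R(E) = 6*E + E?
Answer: 43260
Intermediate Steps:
R(E) = -7*E/8 (R(E) = -(6*E + E)/8 = -7*E/8)
M(C) = -35/8 (M(C) = (-35*C/8)/C = -35/8)
J = 96
(-103*M(2))*J = -103*(-35/8)*96 = (3605/8)*96 = 43260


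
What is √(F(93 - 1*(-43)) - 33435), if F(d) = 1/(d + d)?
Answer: I*√154603423/68 ≈ 182.85*I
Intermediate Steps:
F(d) = 1/(2*d)
√(F(93 - 1*(-43)) - 33435) = √(1/(2*(93 - 1*(-43))) - 33435) = √(1/(2*(93 + 43)) - 33435) = √((½)/136 - 33435) = √((½)*(1/136) - 33435) = √(1/272 - 33435) = √(-9094319/272) = I*√154603423/68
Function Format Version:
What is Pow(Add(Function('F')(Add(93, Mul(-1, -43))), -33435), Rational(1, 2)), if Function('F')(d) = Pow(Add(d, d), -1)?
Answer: Mul(Rational(1, 68), I, Pow(154603423, Rational(1, 2))) ≈ Mul(182.85, I)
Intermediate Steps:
Function('F')(d) = Mul(Rational(1, 2), Pow(d, -1)) (Function('F')(d) = Pow(Mul(2, d), -1) = Mul(Rational(1, 2), Pow(d, -1)))
Pow(Add(Function('F')(Add(93, Mul(-1, -43))), -33435), Rational(1, 2)) = Pow(Add(Mul(Rational(1, 2), Pow(Add(93, Mul(-1, -43)), -1)), -33435), Rational(1, 2)) = Pow(Add(Mul(Rational(1, 2), Pow(Add(93, 43), -1)), -33435), Rational(1, 2)) = Pow(Add(Mul(Rational(1, 2), Pow(136, -1)), -33435), Rational(1, 2)) = Pow(Add(Mul(Rational(1, 2), Rational(1, 136)), -33435), Rational(1, 2)) = Pow(Add(Rational(1, 272), -33435), Rational(1, 2)) = Pow(Rational(-9094319, 272), Rational(1, 2)) = Mul(Rational(1, 68), I, Pow(154603423, Rational(1, 2)))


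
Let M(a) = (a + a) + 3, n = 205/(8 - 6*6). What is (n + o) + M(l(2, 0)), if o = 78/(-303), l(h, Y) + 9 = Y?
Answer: -63853/2828 ≈ -22.579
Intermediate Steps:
l(h, Y) = -9 + Y
n = -205/28 (n = 205/(8 - 36) = 205/(-28) = 205*(-1/28) = -205/28 ≈ -7.3214)
M(a) = 3 + 2*a (M(a) = 2*a + 3 = 3 + 2*a)
o = -26/101 (o = 78*(-1/303) = -26/101 ≈ -0.25743)
(n + o) + M(l(2, 0)) = (-205/28 - 26/101) + (3 + 2*(-9 + 0)) = -21433/2828 + (3 + 2*(-9)) = -21433/2828 + (3 - 18) = -21433/2828 - 15 = -63853/2828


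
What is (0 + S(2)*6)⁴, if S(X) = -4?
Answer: 331776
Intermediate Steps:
(0 + S(2)*6)⁴ = (0 - 4*6)⁴ = (0 - 24)⁴ = (-24)⁴ = 331776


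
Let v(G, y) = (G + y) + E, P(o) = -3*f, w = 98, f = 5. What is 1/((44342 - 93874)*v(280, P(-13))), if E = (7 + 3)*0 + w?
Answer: -1/17980116 ≈ -5.5617e-8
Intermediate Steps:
P(o) = -15 (P(o) = -3*5 = -15)
E = 98 (E = (7 + 3)*0 + 98 = 10*0 + 98 = 0 + 98 = 98)
v(G, y) = 98 + G + y (v(G, y) = (G + y) + 98 = 98 + G + y)
1/((44342 - 93874)*v(280, P(-13))) = 1/((44342 - 93874)*(98 + 280 - 15)) = 1/(-49532*363) = -1/49532*1/363 = -1/17980116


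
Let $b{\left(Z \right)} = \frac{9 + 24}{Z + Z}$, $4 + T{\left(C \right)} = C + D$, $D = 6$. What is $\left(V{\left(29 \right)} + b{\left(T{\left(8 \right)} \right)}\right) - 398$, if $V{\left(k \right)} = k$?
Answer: $- \frac{7347}{20} \approx -367.35$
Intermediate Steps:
$T{\left(C \right)} = 2 + C$ ($T{\left(C \right)} = -4 + \left(C + 6\right) = -4 + \left(6 + C\right) = 2 + C$)
$b{\left(Z \right)} = \frac{33}{2 Z}$
$\left(V{\left(29 \right)} + b{\left(T{\left(8 \right)} \right)}\right) - 398 = \left(29 + \frac{33}{2 \left(2 + 8\right)}\right) - 398 = \left(29 + \frac{33}{2 \cdot 10}\right) - 398 = \left(29 + \frac{33}{2} \cdot \frac{1}{10}\right) - 398 = \left(29 + \frac{33}{20}\right) - 398 = \frac{613}{20} - 398 = - \frac{7347}{20}$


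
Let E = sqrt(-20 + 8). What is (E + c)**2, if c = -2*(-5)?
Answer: 88 + 40*I*sqrt(3) ≈ 88.0 + 69.282*I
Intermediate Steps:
c = 10
E = 2*I*sqrt(3) (E = sqrt(-12) = 2*I*sqrt(3) ≈ 3.4641*I)
(E + c)**2 = (2*I*sqrt(3) + 10)**2 = (10 + 2*I*sqrt(3))**2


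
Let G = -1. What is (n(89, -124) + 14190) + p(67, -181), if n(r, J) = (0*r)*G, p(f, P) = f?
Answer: 14257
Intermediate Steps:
n(r, J) = 0 (n(r, J) = (0*r)*(-1) = 0*(-1) = 0)
(n(89, -124) + 14190) + p(67, -181) = (0 + 14190) + 67 = 14190 + 67 = 14257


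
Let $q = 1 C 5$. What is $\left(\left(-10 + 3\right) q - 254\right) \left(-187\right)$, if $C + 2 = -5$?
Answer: $1683$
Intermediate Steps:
$C = -7$ ($C = -2 - 5 = -7$)
$q = -35$ ($q = 1 \left(-7\right) 5 = \left(-7\right) 5 = -35$)
$\left(\left(-10 + 3\right) q - 254\right) \left(-187\right) = \left(\left(-10 + 3\right) \left(-35\right) - 254\right) \left(-187\right) = \left(\left(-7\right) \left(-35\right) - 254\right) \left(-187\right) = \left(245 - 254\right) \left(-187\right) = \left(-9\right) \left(-187\right) = 1683$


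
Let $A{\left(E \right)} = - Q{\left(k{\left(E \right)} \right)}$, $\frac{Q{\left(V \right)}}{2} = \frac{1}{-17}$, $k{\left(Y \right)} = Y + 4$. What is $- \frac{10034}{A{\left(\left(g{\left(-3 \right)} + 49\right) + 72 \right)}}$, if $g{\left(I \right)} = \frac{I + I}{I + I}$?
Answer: $-85289$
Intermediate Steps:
$k{\left(Y \right)} = 4 + Y$
$Q{\left(V \right)} = - \frac{2}{17}$ ($Q{\left(V \right)} = \frac{2}{-17} = 2 \left(- \frac{1}{17}\right) = - \frac{2}{17}$)
$g{\left(I \right)} = 1$ ($g{\left(I \right)} = \frac{2 I}{2 I} = 2 I \frac{1}{2 I} = 1$)
$A{\left(E \right)} = \frac{2}{17}$ ($A{\left(E \right)} = \left(-1\right) \left(- \frac{2}{17}\right) = \frac{2}{17}$)
$- \frac{10034}{A{\left(\left(g{\left(-3 \right)} + 49\right) + 72 \right)}} = - \frac{10034}{\frac{2}{17}} = \left(-10034\right) \frac{17}{2} = -85289$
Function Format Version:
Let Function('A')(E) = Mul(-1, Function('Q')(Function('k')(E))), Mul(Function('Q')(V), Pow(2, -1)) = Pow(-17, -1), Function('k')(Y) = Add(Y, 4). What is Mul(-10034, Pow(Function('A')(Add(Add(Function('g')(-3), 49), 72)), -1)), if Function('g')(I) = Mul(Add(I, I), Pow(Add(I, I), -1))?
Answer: -85289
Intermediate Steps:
Function('k')(Y) = Add(4, Y)
Function('Q')(V) = Rational(-2, 17) (Function('Q')(V) = Mul(2, Pow(-17, -1)) = Mul(2, Rational(-1, 17)) = Rational(-2, 17))
Function('g')(I) = 1 (Function('g')(I) = Mul(Mul(2, I), Pow(Mul(2, I), -1)) = Mul(Mul(2, I), Mul(Rational(1, 2), Pow(I, -1))) = 1)
Function('A')(E) = Rational(2, 17) (Function('A')(E) = Mul(-1, Rational(-2, 17)) = Rational(2, 17))
Mul(-10034, Pow(Function('A')(Add(Add(Function('g')(-3), 49), 72)), -1)) = Mul(-10034, Pow(Rational(2, 17), -1)) = Mul(-10034, Rational(17, 2)) = -85289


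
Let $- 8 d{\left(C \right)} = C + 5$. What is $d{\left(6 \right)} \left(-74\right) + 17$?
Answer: $\frac{475}{4} \approx 118.75$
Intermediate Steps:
$d{\left(C \right)} = - \frac{5}{8} - \frac{C}{8}$ ($d{\left(C \right)} = - \frac{C + 5}{8} = - \frac{5 + C}{8} = - \frac{5}{8} - \frac{C}{8}$)
$d{\left(6 \right)} \left(-74\right) + 17 = \left(- \frac{5}{8} - \frac{3}{4}\right) \left(-74\right) + 17 = \left(- \frac{11}{8}\right) \left(-74\right) + 17 = \frac{407}{4} + 17 = \frac{475}{4}$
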